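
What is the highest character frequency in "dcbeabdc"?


Input: dcbeabdc
Character counts:
  'a': 1
  'b': 2
  'c': 2
  'd': 2
  'e': 1
Maximum frequency: 2

2


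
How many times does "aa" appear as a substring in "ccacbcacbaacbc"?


Searching for "aa" in "ccacbcacbaacbc"
Scanning each position:
  Position 0: "cc" => no
  Position 1: "ca" => no
  Position 2: "ac" => no
  Position 3: "cb" => no
  Position 4: "bc" => no
  Position 5: "ca" => no
  Position 6: "ac" => no
  Position 7: "cb" => no
  Position 8: "ba" => no
  Position 9: "aa" => MATCH
  Position 10: "ac" => no
  Position 11: "cb" => no
  Position 12: "bc" => no
Total occurrences: 1

1


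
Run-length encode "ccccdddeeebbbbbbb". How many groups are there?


Input: ccccdddeeebbbbbbb
Scanning for consecutive runs:
  Group 1: 'c' x 4 (positions 0-3)
  Group 2: 'd' x 3 (positions 4-6)
  Group 3: 'e' x 3 (positions 7-9)
  Group 4: 'b' x 7 (positions 10-16)
Total groups: 4

4


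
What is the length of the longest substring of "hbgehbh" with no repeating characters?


Input: "hbgehbh"
Sliding window (track last position of each char):
  Position 0 ('h'): window [0,0] length 1 -- new best
  Position 1 ('b'): window [0,1] length 2 -- new best
  Position 2 ('g'): window [0,2] length 3 -- new best
  Position 3 ('e'): window [0,3] length 4 -- new best
  Position 4 ('h'): repeat (last at 0), move window start to 1
  Position 4 ('h'): window [1,4] length 4
  Position 5 ('b'): repeat (last at 1), move window start to 2
  Position 5 ('b'): window [2,5] length 4
  Position 6 ('h'): repeat (last at 4), move window start to 5
  Position 6 ('h'): window [5,6] length 2
Longest substring with no repeats: "hbge" with length 4

4


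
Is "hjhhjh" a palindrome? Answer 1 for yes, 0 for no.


Input: hjhhjh
Reversed: hjhhjh
  Compare pos 0 ('h') with pos 5 ('h'): match
  Compare pos 1 ('j') with pos 4 ('j'): match
  Compare pos 2 ('h') with pos 3 ('h'): match
Result: palindrome

1


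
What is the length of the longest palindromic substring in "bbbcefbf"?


Input: "bbbcefbf"
Checking substrings for palindromes:
  [0:3] "bbb" (len 3) => palindrome
  [5:8] "fbf" (len 3) => palindrome
  [0:2] "bb" (len 2) => palindrome
  [1:3] "bb" (len 2) => palindrome
Longest palindromic substring: "bbb" with length 3

3


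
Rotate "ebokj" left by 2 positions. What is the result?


Input: "ebokj", rotate left by 2
First 2 characters: "eb"
Remaining characters: "okj"
Concatenate remaining + first: "okj" + "eb" = "okjeb"

okjeb


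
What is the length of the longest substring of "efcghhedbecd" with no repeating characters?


Input: "efcghhedbecd"
Sliding window (track last position of each char):
  Position 0 ('e'): window [0,0] length 1 -- new best
  Position 1 ('f'): window [0,1] length 2 -- new best
  Position 2 ('c'): window [0,2] length 3 -- new best
  Position 3 ('g'): window [0,3] length 4 -- new best
  Position 4 ('h'): window [0,4] length 5 -- new best
  Position 5 ('h'): repeat (last at 4), move window start to 5
  Position 5 ('h'): window [5,5] length 1
  Position 6 ('e'): window [5,6] length 2
  Position 7 ('d'): window [5,7] length 3
  Position 8 ('b'): window [5,8] length 4
  Position 9 ('e'): repeat (last at 6), move window start to 7
  Position 9 ('e'): window [7,9] length 3
  Position 10 ('c'): window [7,10] length 4
  Position 11 ('d'): repeat (last at 7), move window start to 8
  Position 11 ('d'): window [8,11] length 4
Longest substring with no repeats: "efcgh" with length 5

5


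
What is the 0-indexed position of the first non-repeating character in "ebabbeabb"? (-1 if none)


Input: ebabbeabb
Character frequencies:
  'a': 2
  'b': 5
  'e': 2
Scanning left to right for freq == 1:
  Position 0 ('e'): freq=2, skip
  Position 1 ('b'): freq=5, skip
  Position 2 ('a'): freq=2, skip
  Position 3 ('b'): freq=5, skip
  Position 4 ('b'): freq=5, skip
  Position 5 ('e'): freq=2, skip
  Position 6 ('a'): freq=2, skip
  Position 7 ('b'): freq=5, skip
  Position 8 ('b'): freq=5, skip
  No unique character found => answer = -1

-1


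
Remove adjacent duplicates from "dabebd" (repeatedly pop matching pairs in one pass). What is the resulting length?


Input: dabebd
Stack-based adjacent duplicate removal:
  Read 'd': push. Stack: d
  Read 'a': push. Stack: da
  Read 'b': push. Stack: dab
  Read 'e': push. Stack: dabe
  Read 'b': push. Stack: dabeb
  Read 'd': push. Stack: dabebd
Final stack: "dabebd" (length 6)

6


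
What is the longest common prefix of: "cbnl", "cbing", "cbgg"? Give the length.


Words: cbnl, cbing, cbgg
  Position 0: all 'c' => match
  Position 1: all 'b' => match
  Position 2: ('n', 'i', 'g') => mismatch, stop
LCP = "cb" (length 2)

2


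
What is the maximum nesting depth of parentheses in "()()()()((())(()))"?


Input: "()()()()((())(()))"
Tracking depth:
  Position 0 '(': depth becomes 1
  Position 1 ')': depth becomes 0
  Position 2 '(': depth becomes 1
  Position 3 ')': depth becomes 0
  Position 4 '(': depth becomes 1
  Position 5 ')': depth becomes 0
  Position 6 '(': depth becomes 1
  Position 7 ')': depth becomes 0
  Position 8 '(': depth becomes 1
  Position 9 '(': depth becomes 2
  Position 10 '(': depth becomes 3
  Position 11 ')': depth becomes 2
  Position 12 ')': depth becomes 1
  Position 13 '(': depth becomes 2
  Position 14 '(': depth becomes 3
  Position 15 ')': depth becomes 2
  Position 16 ')': depth becomes 1
  Position 17 ')': depth becomes 0
Maximum depth reached: 3

3


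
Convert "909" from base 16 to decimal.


Input: "909" in base 16
Positional expansion:
  Digit '9' (value 9) x 16^2 = 2304
  Digit '0' (value 0) x 16^1 = 0
  Digit '9' (value 9) x 16^0 = 9
Sum = 2313

2313


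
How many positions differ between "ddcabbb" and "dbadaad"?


Comparing "ddcabbb" and "dbadaad" position by position:
  Position 0: 'd' vs 'd' => same
  Position 1: 'd' vs 'b' => DIFFER
  Position 2: 'c' vs 'a' => DIFFER
  Position 3: 'a' vs 'd' => DIFFER
  Position 4: 'b' vs 'a' => DIFFER
  Position 5: 'b' vs 'a' => DIFFER
  Position 6: 'b' vs 'd' => DIFFER
Positions that differ: 6

6


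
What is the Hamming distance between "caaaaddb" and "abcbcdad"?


Comparing "caaaaddb" and "abcbcdad" position by position:
  Position 0: 'c' vs 'a' => differ
  Position 1: 'a' vs 'b' => differ
  Position 2: 'a' vs 'c' => differ
  Position 3: 'a' vs 'b' => differ
  Position 4: 'a' vs 'c' => differ
  Position 5: 'd' vs 'd' => same
  Position 6: 'd' vs 'a' => differ
  Position 7: 'b' vs 'd' => differ
Total differences (Hamming distance): 7

7


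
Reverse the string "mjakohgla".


Input: mjakohgla
Reading characters right to left:
  Position 8: 'a'
  Position 7: 'l'
  Position 6: 'g'
  Position 5: 'h'
  Position 4: 'o'
  Position 3: 'k'
  Position 2: 'a'
  Position 1: 'j'
  Position 0: 'm'
Reversed: alghokajm

alghokajm


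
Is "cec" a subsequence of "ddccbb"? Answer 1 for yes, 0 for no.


Check if "cec" is a subsequence of "ddccbb"
Greedy scan:
  Position 0 ('d'): no match needed
  Position 1 ('d'): no match needed
  Position 2 ('c'): matches sub[0] = 'c'
  Position 3 ('c'): no match needed
  Position 4 ('b'): no match needed
  Position 5 ('b'): no match needed
Only matched 1/3 characters => not a subsequence

0


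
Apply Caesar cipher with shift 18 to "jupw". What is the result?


Caesar cipher: shift "jupw" by 18
  'j' (pos 9) + 18 = pos 1 = 'b'
  'u' (pos 20) + 18 = pos 12 = 'm'
  'p' (pos 15) + 18 = pos 7 = 'h'
  'w' (pos 22) + 18 = pos 14 = 'o'
Result: bmho

bmho


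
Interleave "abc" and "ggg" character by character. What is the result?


Interleaving "abc" and "ggg":
  Position 0: 'a' from first, 'g' from second => "ag"
  Position 1: 'b' from first, 'g' from second => "bg"
  Position 2: 'c' from first, 'g' from second => "cg"
Result: agbgcg

agbgcg


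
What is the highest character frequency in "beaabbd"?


Input: beaabbd
Character counts:
  'a': 2
  'b': 3
  'd': 1
  'e': 1
Maximum frequency: 3

3


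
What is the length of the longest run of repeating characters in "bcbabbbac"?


Input: "bcbabbbac"
Scanning for longest run:
  Position 1 ('c'): new char, reset run to 1
  Position 2 ('b'): new char, reset run to 1
  Position 3 ('a'): new char, reset run to 1
  Position 4 ('b'): new char, reset run to 1
  Position 5 ('b'): continues run of 'b', length=2
  Position 6 ('b'): continues run of 'b', length=3
  Position 7 ('a'): new char, reset run to 1
  Position 8 ('c'): new char, reset run to 1
Longest run: 'b' with length 3

3


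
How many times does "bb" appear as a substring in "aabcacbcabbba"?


Searching for "bb" in "aabcacbcabbba"
Scanning each position:
  Position 0: "aa" => no
  Position 1: "ab" => no
  Position 2: "bc" => no
  Position 3: "ca" => no
  Position 4: "ac" => no
  Position 5: "cb" => no
  Position 6: "bc" => no
  Position 7: "ca" => no
  Position 8: "ab" => no
  Position 9: "bb" => MATCH
  Position 10: "bb" => MATCH
  Position 11: "ba" => no
Total occurrences: 2

2


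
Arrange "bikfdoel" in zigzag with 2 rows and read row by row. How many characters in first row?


Zigzag "bikfdoel" into 2 rows:
Placing characters:
  'b' => row 0
  'i' => row 1
  'k' => row 0
  'f' => row 1
  'd' => row 0
  'o' => row 1
  'e' => row 0
  'l' => row 1
Rows:
  Row 0: "bkde"
  Row 1: "ifol"
First row length: 4

4


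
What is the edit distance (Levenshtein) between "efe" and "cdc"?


Computing edit distance: "efe" -> "cdc"
DP table:
           c    d    c
      0    1    2    3
  e   1    1    2    3
  f   2    2    2    3
  e   3    3    3    3
Edit distance = dp[3][3] = 3

3


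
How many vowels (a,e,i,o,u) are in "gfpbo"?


Input: gfpbo
Checking each character:
  'g' at position 0: consonant
  'f' at position 1: consonant
  'p' at position 2: consonant
  'b' at position 3: consonant
  'o' at position 4: vowel (running total: 1)
Total vowels: 1

1


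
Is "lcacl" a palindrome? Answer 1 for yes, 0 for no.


Input: lcacl
Reversed: lcacl
  Compare pos 0 ('l') with pos 4 ('l'): match
  Compare pos 1 ('c') with pos 3 ('c'): match
Result: palindrome

1


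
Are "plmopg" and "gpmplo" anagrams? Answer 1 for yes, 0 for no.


Strings: "plmopg", "gpmplo"
Sorted first:  glmopp
Sorted second: glmopp
Sorted forms match => anagrams

1


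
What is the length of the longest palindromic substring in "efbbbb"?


Input: "efbbbb"
Checking substrings for palindromes:
  [2:6] "bbbb" (len 4) => palindrome
  [2:5] "bbb" (len 3) => palindrome
  [3:6] "bbb" (len 3) => palindrome
  [2:4] "bb" (len 2) => palindrome
  [3:5] "bb" (len 2) => palindrome
  [4:6] "bb" (len 2) => palindrome
Longest palindromic substring: "bbbb" with length 4

4


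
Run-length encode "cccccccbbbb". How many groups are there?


Input: cccccccbbbb
Scanning for consecutive runs:
  Group 1: 'c' x 7 (positions 0-6)
  Group 2: 'b' x 4 (positions 7-10)
Total groups: 2

2


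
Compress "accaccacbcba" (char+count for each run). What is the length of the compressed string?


Input: accaccacbcba
Runs:
  'a' x 1 => "a1"
  'c' x 2 => "c2"
  'a' x 1 => "a1"
  'c' x 2 => "c2"
  'a' x 1 => "a1"
  'c' x 1 => "c1"
  'b' x 1 => "b1"
  'c' x 1 => "c1"
  'b' x 1 => "b1"
  'a' x 1 => "a1"
Compressed: "a1c2a1c2a1c1b1c1b1a1"
Compressed length: 20

20


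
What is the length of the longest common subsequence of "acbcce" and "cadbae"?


LCS of "acbcce" and "cadbae"
DP table:
           c    a    d    b    a    e
      0    0    0    0    0    0    0
  a   0    0    1    1    1    1    1
  c   0    1    1    1    1    1    1
  b   0    1    1    1    2    2    2
  c   0    1    1    1    2    2    2
  c   0    1    1    1    2    2    2
  e   0    1    1    1    2    2    3
LCS length = dp[6][6] = 3

3


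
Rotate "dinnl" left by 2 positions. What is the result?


Input: "dinnl", rotate left by 2
First 2 characters: "di"
Remaining characters: "nnl"
Concatenate remaining + first: "nnl" + "di" = "nnldi"

nnldi


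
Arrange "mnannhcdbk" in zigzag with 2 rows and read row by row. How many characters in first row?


Zigzag "mnannhcdbk" into 2 rows:
Placing characters:
  'm' => row 0
  'n' => row 1
  'a' => row 0
  'n' => row 1
  'n' => row 0
  'h' => row 1
  'c' => row 0
  'd' => row 1
  'b' => row 0
  'k' => row 1
Rows:
  Row 0: "mancb"
  Row 1: "nnhdk"
First row length: 5

5


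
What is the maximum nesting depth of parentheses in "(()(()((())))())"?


Input: "(()(()((())))())"
Tracking depth:
  Position 0 '(': depth becomes 1
  Position 1 '(': depth becomes 2
  Position 2 ')': depth becomes 1
  Position 3 '(': depth becomes 2
  Position 4 '(': depth becomes 3
  Position 5 ')': depth becomes 2
  Position 6 '(': depth becomes 3
  Position 7 '(': depth becomes 4
  Position 8 '(': depth becomes 5
  Position 9 ')': depth becomes 4
  Position 10 ')': depth becomes 3
  Position 11 ')': depth becomes 2
  Position 12 ')': depth becomes 1
  Position 13 '(': depth becomes 2
  Position 14 ')': depth becomes 1
  Position 15 ')': depth becomes 0
Maximum depth reached: 5

5


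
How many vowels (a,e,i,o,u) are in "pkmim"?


Input: pkmim
Checking each character:
  'p' at position 0: consonant
  'k' at position 1: consonant
  'm' at position 2: consonant
  'i' at position 3: vowel (running total: 1)
  'm' at position 4: consonant
Total vowels: 1

1


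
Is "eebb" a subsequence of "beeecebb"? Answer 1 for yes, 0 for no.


Check if "eebb" is a subsequence of "beeecebb"
Greedy scan:
  Position 0 ('b'): no match needed
  Position 1 ('e'): matches sub[0] = 'e'
  Position 2 ('e'): matches sub[1] = 'e'
  Position 3 ('e'): no match needed
  Position 4 ('c'): no match needed
  Position 5 ('e'): no match needed
  Position 6 ('b'): matches sub[2] = 'b'
  Position 7 ('b'): matches sub[3] = 'b'
All 4 characters matched => is a subsequence

1


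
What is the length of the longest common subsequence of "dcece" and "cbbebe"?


LCS of "dcece" and "cbbebe"
DP table:
           c    b    b    e    b    e
      0    0    0    0    0    0    0
  d   0    0    0    0    0    0    0
  c   0    1    1    1    1    1    1
  e   0    1    1    1    2    2    2
  c   0    1    1    1    2    2    2
  e   0    1    1    1    2    2    3
LCS length = dp[5][6] = 3

3


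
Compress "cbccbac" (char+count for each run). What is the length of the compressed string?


Input: cbccbac
Runs:
  'c' x 1 => "c1"
  'b' x 1 => "b1"
  'c' x 2 => "c2"
  'b' x 1 => "b1"
  'a' x 1 => "a1"
  'c' x 1 => "c1"
Compressed: "c1b1c2b1a1c1"
Compressed length: 12

12


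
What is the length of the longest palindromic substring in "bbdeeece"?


Input: "bbdeeece"
Checking substrings for palindromes:
  [3:6] "eee" (len 3) => palindrome
  [5:8] "ece" (len 3) => palindrome
  [0:2] "bb" (len 2) => palindrome
  [3:5] "ee" (len 2) => palindrome
  [4:6] "ee" (len 2) => palindrome
Longest palindromic substring: "eee" with length 3

3


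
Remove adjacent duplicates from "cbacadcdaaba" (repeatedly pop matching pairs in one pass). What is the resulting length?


Input: cbacadcdaaba
Stack-based adjacent duplicate removal:
  Read 'c': push. Stack: c
  Read 'b': push. Stack: cb
  Read 'a': push. Stack: cba
  Read 'c': push. Stack: cbac
  Read 'a': push. Stack: cbaca
  Read 'd': push. Stack: cbacad
  Read 'c': push. Stack: cbacadc
  Read 'd': push. Stack: cbacadcd
  Read 'a': push. Stack: cbacadcda
  Read 'a': matches stack top 'a' => pop. Stack: cbacadcd
  Read 'b': push. Stack: cbacadcdb
  Read 'a': push. Stack: cbacadcdba
Final stack: "cbacadcdba" (length 10)

10


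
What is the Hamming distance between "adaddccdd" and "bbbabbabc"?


Comparing "adaddccdd" and "bbbabbabc" position by position:
  Position 0: 'a' vs 'b' => differ
  Position 1: 'd' vs 'b' => differ
  Position 2: 'a' vs 'b' => differ
  Position 3: 'd' vs 'a' => differ
  Position 4: 'd' vs 'b' => differ
  Position 5: 'c' vs 'b' => differ
  Position 6: 'c' vs 'a' => differ
  Position 7: 'd' vs 'b' => differ
  Position 8: 'd' vs 'c' => differ
Total differences (Hamming distance): 9

9


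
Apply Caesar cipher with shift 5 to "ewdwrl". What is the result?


Caesar cipher: shift "ewdwrl" by 5
  'e' (pos 4) + 5 = pos 9 = 'j'
  'w' (pos 22) + 5 = pos 1 = 'b'
  'd' (pos 3) + 5 = pos 8 = 'i'
  'w' (pos 22) + 5 = pos 1 = 'b'
  'r' (pos 17) + 5 = pos 22 = 'w'
  'l' (pos 11) + 5 = pos 16 = 'q'
Result: jbibwq

jbibwq


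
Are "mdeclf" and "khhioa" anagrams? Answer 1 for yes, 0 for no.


Strings: "mdeclf", "khhioa"
Sorted first:  cdeflm
Sorted second: ahhiko
Differ at position 0: 'c' vs 'a' => not anagrams

0


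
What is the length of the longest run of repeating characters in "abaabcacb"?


Input: "abaabcacb"
Scanning for longest run:
  Position 1 ('b'): new char, reset run to 1
  Position 2 ('a'): new char, reset run to 1
  Position 3 ('a'): continues run of 'a', length=2
  Position 4 ('b'): new char, reset run to 1
  Position 5 ('c'): new char, reset run to 1
  Position 6 ('a'): new char, reset run to 1
  Position 7 ('c'): new char, reset run to 1
  Position 8 ('b'): new char, reset run to 1
Longest run: 'a' with length 2

2


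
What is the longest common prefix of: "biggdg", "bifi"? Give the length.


Words: biggdg, bifi
  Position 0: all 'b' => match
  Position 1: all 'i' => match
  Position 2: ('g', 'f') => mismatch, stop
LCP = "bi" (length 2)

2


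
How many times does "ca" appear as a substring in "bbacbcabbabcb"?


Searching for "ca" in "bbacbcabbabcb"
Scanning each position:
  Position 0: "bb" => no
  Position 1: "ba" => no
  Position 2: "ac" => no
  Position 3: "cb" => no
  Position 4: "bc" => no
  Position 5: "ca" => MATCH
  Position 6: "ab" => no
  Position 7: "bb" => no
  Position 8: "ba" => no
  Position 9: "ab" => no
  Position 10: "bc" => no
  Position 11: "cb" => no
Total occurrences: 1

1


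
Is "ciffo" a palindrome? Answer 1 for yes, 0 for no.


Input: ciffo
Reversed: offic
  Compare pos 0 ('c') with pos 4 ('o'): MISMATCH
  Compare pos 1 ('i') with pos 3 ('f'): MISMATCH
Result: not a palindrome

0


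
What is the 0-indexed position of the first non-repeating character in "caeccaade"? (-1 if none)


Input: caeccaade
Character frequencies:
  'a': 3
  'c': 3
  'd': 1
  'e': 2
Scanning left to right for freq == 1:
  Position 0 ('c'): freq=3, skip
  Position 1 ('a'): freq=3, skip
  Position 2 ('e'): freq=2, skip
  Position 3 ('c'): freq=3, skip
  Position 4 ('c'): freq=3, skip
  Position 5 ('a'): freq=3, skip
  Position 6 ('a'): freq=3, skip
  Position 7 ('d'): unique! => answer = 7

7


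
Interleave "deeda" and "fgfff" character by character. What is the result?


Interleaving "deeda" and "fgfff":
  Position 0: 'd' from first, 'f' from second => "df"
  Position 1: 'e' from first, 'g' from second => "eg"
  Position 2: 'e' from first, 'f' from second => "ef"
  Position 3: 'd' from first, 'f' from second => "df"
  Position 4: 'a' from first, 'f' from second => "af"
Result: dfegefdfaf

dfegefdfaf


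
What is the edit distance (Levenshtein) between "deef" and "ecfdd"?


Computing edit distance: "deef" -> "ecfdd"
DP table:
           e    c    f    d    d
      0    1    2    3    4    5
  d   1    1    2    3    3    4
  e   2    1    2    3    4    4
  e   3    2    2    3    4    5
  f   4    3    3    2    3    4
Edit distance = dp[4][5] = 4

4


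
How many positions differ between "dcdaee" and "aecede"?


Comparing "dcdaee" and "aecede" position by position:
  Position 0: 'd' vs 'a' => DIFFER
  Position 1: 'c' vs 'e' => DIFFER
  Position 2: 'd' vs 'c' => DIFFER
  Position 3: 'a' vs 'e' => DIFFER
  Position 4: 'e' vs 'd' => DIFFER
  Position 5: 'e' vs 'e' => same
Positions that differ: 5

5


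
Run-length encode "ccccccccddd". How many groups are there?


Input: ccccccccddd
Scanning for consecutive runs:
  Group 1: 'c' x 8 (positions 0-7)
  Group 2: 'd' x 3 (positions 8-10)
Total groups: 2

2


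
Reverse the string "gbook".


Input: gbook
Reading characters right to left:
  Position 4: 'k'
  Position 3: 'o'
  Position 2: 'o'
  Position 1: 'b'
  Position 0: 'g'
Reversed: koobg

koobg


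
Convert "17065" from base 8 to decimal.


Input: "17065" in base 8
Positional expansion:
  Digit '1' (value 1) x 8^4 = 4096
  Digit '7' (value 7) x 8^3 = 3584
  Digit '0' (value 0) x 8^2 = 0
  Digit '6' (value 6) x 8^1 = 48
  Digit '5' (value 5) x 8^0 = 5
Sum = 7733

7733


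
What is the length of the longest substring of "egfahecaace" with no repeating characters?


Input: "egfahecaace"
Sliding window (track last position of each char):
  Position 0 ('e'): window [0,0] length 1 -- new best
  Position 1 ('g'): window [0,1] length 2 -- new best
  Position 2 ('f'): window [0,2] length 3 -- new best
  Position 3 ('a'): window [0,3] length 4 -- new best
  Position 4 ('h'): window [0,4] length 5 -- new best
  Position 5 ('e'): repeat (last at 0), move window start to 1
  Position 5 ('e'): window [1,5] length 5
  Position 6 ('c'): window [1,6] length 6 -- new best
  Position 7 ('a'): repeat (last at 3), move window start to 4
  Position 7 ('a'): window [4,7] length 4
  Position 8 ('a'): repeat (last at 7), move window start to 8
  Position 8 ('a'): window [8,8] length 1
  Position 9 ('c'): window [8,9] length 2
  Position 10 ('e'): window [8,10] length 3
Longest substring with no repeats: "gfahec" with length 6

6


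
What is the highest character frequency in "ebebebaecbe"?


Input: ebebebaecbe
Character counts:
  'a': 1
  'b': 4
  'c': 1
  'e': 5
Maximum frequency: 5

5


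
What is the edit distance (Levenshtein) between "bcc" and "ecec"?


Computing edit distance: "bcc" -> "ecec"
DP table:
           e    c    e    c
      0    1    2    3    4
  b   1    1    2    3    4
  c   2    2    1    2    3
  c   3    3    2    2    2
Edit distance = dp[3][4] = 2

2


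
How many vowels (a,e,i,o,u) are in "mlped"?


Input: mlped
Checking each character:
  'm' at position 0: consonant
  'l' at position 1: consonant
  'p' at position 2: consonant
  'e' at position 3: vowel (running total: 1)
  'd' at position 4: consonant
Total vowels: 1

1


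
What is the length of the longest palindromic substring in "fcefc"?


Input: "fcefc"
Checking substrings for palindromes:
  No multi-char palindromic substrings found
Longest palindromic substring: "f" with length 1

1


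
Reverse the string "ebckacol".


Input: ebckacol
Reading characters right to left:
  Position 7: 'l'
  Position 6: 'o'
  Position 5: 'c'
  Position 4: 'a'
  Position 3: 'k'
  Position 2: 'c'
  Position 1: 'b'
  Position 0: 'e'
Reversed: locakcbe

locakcbe


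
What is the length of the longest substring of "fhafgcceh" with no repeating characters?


Input: "fhafgcceh"
Sliding window (track last position of each char):
  Position 0 ('f'): window [0,0] length 1 -- new best
  Position 1 ('h'): window [0,1] length 2 -- new best
  Position 2 ('a'): window [0,2] length 3 -- new best
  Position 3 ('f'): repeat (last at 0), move window start to 1
  Position 3 ('f'): window [1,3] length 3
  Position 4 ('g'): window [1,4] length 4 -- new best
  Position 5 ('c'): window [1,5] length 5 -- new best
  Position 6 ('c'): repeat (last at 5), move window start to 6
  Position 6 ('c'): window [6,6] length 1
  Position 7 ('e'): window [6,7] length 2
  Position 8 ('h'): window [6,8] length 3
Longest substring with no repeats: "hafgc" with length 5

5


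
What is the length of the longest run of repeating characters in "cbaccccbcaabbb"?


Input: "cbaccccbcaabbb"
Scanning for longest run:
  Position 1 ('b'): new char, reset run to 1
  Position 2 ('a'): new char, reset run to 1
  Position 3 ('c'): new char, reset run to 1
  Position 4 ('c'): continues run of 'c', length=2
  Position 5 ('c'): continues run of 'c', length=3
  Position 6 ('c'): continues run of 'c', length=4
  Position 7 ('b'): new char, reset run to 1
  Position 8 ('c'): new char, reset run to 1
  Position 9 ('a'): new char, reset run to 1
  Position 10 ('a'): continues run of 'a', length=2
  Position 11 ('b'): new char, reset run to 1
  Position 12 ('b'): continues run of 'b', length=2
  Position 13 ('b'): continues run of 'b', length=3
Longest run: 'c' with length 4

4


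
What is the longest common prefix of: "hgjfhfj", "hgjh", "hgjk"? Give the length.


Words: hgjfhfj, hgjh, hgjk
  Position 0: all 'h' => match
  Position 1: all 'g' => match
  Position 2: all 'j' => match
  Position 3: ('f', 'h', 'k') => mismatch, stop
LCP = "hgj" (length 3)

3


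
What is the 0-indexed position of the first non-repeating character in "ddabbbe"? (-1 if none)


Input: ddabbbe
Character frequencies:
  'a': 1
  'b': 3
  'd': 2
  'e': 1
Scanning left to right for freq == 1:
  Position 0 ('d'): freq=2, skip
  Position 1 ('d'): freq=2, skip
  Position 2 ('a'): unique! => answer = 2

2


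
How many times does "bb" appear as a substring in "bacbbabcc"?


Searching for "bb" in "bacbbabcc"
Scanning each position:
  Position 0: "ba" => no
  Position 1: "ac" => no
  Position 2: "cb" => no
  Position 3: "bb" => MATCH
  Position 4: "ba" => no
  Position 5: "ab" => no
  Position 6: "bc" => no
  Position 7: "cc" => no
Total occurrences: 1

1


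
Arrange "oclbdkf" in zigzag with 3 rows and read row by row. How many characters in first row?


Zigzag "oclbdkf" into 3 rows:
Placing characters:
  'o' => row 0
  'c' => row 1
  'l' => row 2
  'b' => row 1
  'd' => row 0
  'k' => row 1
  'f' => row 2
Rows:
  Row 0: "od"
  Row 1: "cbk"
  Row 2: "lf"
First row length: 2

2


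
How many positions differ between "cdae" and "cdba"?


Comparing "cdae" and "cdba" position by position:
  Position 0: 'c' vs 'c' => same
  Position 1: 'd' vs 'd' => same
  Position 2: 'a' vs 'b' => DIFFER
  Position 3: 'e' vs 'a' => DIFFER
Positions that differ: 2

2


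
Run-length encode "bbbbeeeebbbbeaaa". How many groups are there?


Input: bbbbeeeebbbbeaaa
Scanning for consecutive runs:
  Group 1: 'b' x 4 (positions 0-3)
  Group 2: 'e' x 4 (positions 4-7)
  Group 3: 'b' x 4 (positions 8-11)
  Group 4: 'e' x 1 (positions 12-12)
  Group 5: 'a' x 3 (positions 13-15)
Total groups: 5

5


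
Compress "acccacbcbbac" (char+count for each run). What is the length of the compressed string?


Input: acccacbcbbac
Runs:
  'a' x 1 => "a1"
  'c' x 3 => "c3"
  'a' x 1 => "a1"
  'c' x 1 => "c1"
  'b' x 1 => "b1"
  'c' x 1 => "c1"
  'b' x 2 => "b2"
  'a' x 1 => "a1"
  'c' x 1 => "c1"
Compressed: "a1c3a1c1b1c1b2a1c1"
Compressed length: 18

18


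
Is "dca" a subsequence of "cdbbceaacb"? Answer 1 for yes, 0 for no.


Check if "dca" is a subsequence of "cdbbceaacb"
Greedy scan:
  Position 0 ('c'): no match needed
  Position 1 ('d'): matches sub[0] = 'd'
  Position 2 ('b'): no match needed
  Position 3 ('b'): no match needed
  Position 4 ('c'): matches sub[1] = 'c'
  Position 5 ('e'): no match needed
  Position 6 ('a'): matches sub[2] = 'a'
  Position 7 ('a'): no match needed
  Position 8 ('c'): no match needed
  Position 9 ('b'): no match needed
All 3 characters matched => is a subsequence

1


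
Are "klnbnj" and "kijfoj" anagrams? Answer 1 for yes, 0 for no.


Strings: "klnbnj", "kijfoj"
Sorted first:  bjklnn
Sorted second: fijjko
Differ at position 0: 'b' vs 'f' => not anagrams

0


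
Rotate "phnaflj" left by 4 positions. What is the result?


Input: "phnaflj", rotate left by 4
First 4 characters: "phna"
Remaining characters: "flj"
Concatenate remaining + first: "flj" + "phna" = "fljphna"

fljphna


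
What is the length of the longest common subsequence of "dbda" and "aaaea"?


LCS of "dbda" and "aaaea"
DP table:
           a    a    a    e    a
      0    0    0    0    0    0
  d   0    0    0    0    0    0
  b   0    0    0    0    0    0
  d   0    0    0    0    0    0
  a   0    1    1    1    1    1
LCS length = dp[4][5] = 1

1


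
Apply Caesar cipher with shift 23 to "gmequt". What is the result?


Caesar cipher: shift "gmequt" by 23
  'g' (pos 6) + 23 = pos 3 = 'd'
  'm' (pos 12) + 23 = pos 9 = 'j'
  'e' (pos 4) + 23 = pos 1 = 'b'
  'q' (pos 16) + 23 = pos 13 = 'n'
  'u' (pos 20) + 23 = pos 17 = 'r'
  't' (pos 19) + 23 = pos 16 = 'q'
Result: djbnrq

djbnrq


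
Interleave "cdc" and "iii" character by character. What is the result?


Interleaving "cdc" and "iii":
  Position 0: 'c' from first, 'i' from second => "ci"
  Position 1: 'd' from first, 'i' from second => "di"
  Position 2: 'c' from first, 'i' from second => "ci"
Result: cidici

cidici


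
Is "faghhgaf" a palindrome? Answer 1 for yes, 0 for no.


Input: faghhgaf
Reversed: faghhgaf
  Compare pos 0 ('f') with pos 7 ('f'): match
  Compare pos 1 ('a') with pos 6 ('a'): match
  Compare pos 2 ('g') with pos 5 ('g'): match
  Compare pos 3 ('h') with pos 4 ('h'): match
Result: palindrome

1


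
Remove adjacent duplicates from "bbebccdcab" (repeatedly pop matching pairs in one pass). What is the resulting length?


Input: bbebccdcab
Stack-based adjacent duplicate removal:
  Read 'b': push. Stack: b
  Read 'b': matches stack top 'b' => pop. Stack: (empty)
  Read 'e': push. Stack: e
  Read 'b': push. Stack: eb
  Read 'c': push. Stack: ebc
  Read 'c': matches stack top 'c' => pop. Stack: eb
  Read 'd': push. Stack: ebd
  Read 'c': push. Stack: ebdc
  Read 'a': push. Stack: ebdca
  Read 'b': push. Stack: ebdcab
Final stack: "ebdcab" (length 6)

6


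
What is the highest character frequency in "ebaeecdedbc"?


Input: ebaeecdedbc
Character counts:
  'a': 1
  'b': 2
  'c': 2
  'd': 2
  'e': 4
Maximum frequency: 4

4


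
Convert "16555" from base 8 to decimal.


Input: "16555" in base 8
Positional expansion:
  Digit '1' (value 1) x 8^4 = 4096
  Digit '6' (value 6) x 8^3 = 3072
  Digit '5' (value 5) x 8^2 = 320
  Digit '5' (value 5) x 8^1 = 40
  Digit '5' (value 5) x 8^0 = 5
Sum = 7533

7533


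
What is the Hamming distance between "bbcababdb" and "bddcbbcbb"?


Comparing "bbcababdb" and "bddcbbcbb" position by position:
  Position 0: 'b' vs 'b' => same
  Position 1: 'b' vs 'd' => differ
  Position 2: 'c' vs 'd' => differ
  Position 3: 'a' vs 'c' => differ
  Position 4: 'b' vs 'b' => same
  Position 5: 'a' vs 'b' => differ
  Position 6: 'b' vs 'c' => differ
  Position 7: 'd' vs 'b' => differ
  Position 8: 'b' vs 'b' => same
Total differences (Hamming distance): 6

6


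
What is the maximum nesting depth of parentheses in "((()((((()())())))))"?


Input: "((()((((()())())))))"
Tracking depth:
  Position 0 '(': depth becomes 1
  Position 1 '(': depth becomes 2
  Position 2 '(': depth becomes 3
  Position 3 ')': depth becomes 2
  Position 4 '(': depth becomes 3
  Position 5 '(': depth becomes 4
  Position 6 '(': depth becomes 5
  Position 7 '(': depth becomes 6
  Position 8 '(': depth becomes 7
  Position 9 ')': depth becomes 6
  Position 10 '(': depth becomes 7
  Position 11 ')': depth becomes 6
  Position 12 ')': depth becomes 5
  Position 13 '(': depth becomes 6
  Position 14 ')': depth becomes 5
  Position 15 ')': depth becomes 4
  Position 16 ')': depth becomes 3
  Position 17 ')': depth becomes 2
  Position 18 ')': depth becomes 1
  Position 19 ')': depth becomes 0
Maximum depth reached: 7

7


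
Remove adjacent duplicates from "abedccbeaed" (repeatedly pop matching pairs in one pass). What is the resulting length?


Input: abedccbeaed
Stack-based adjacent duplicate removal:
  Read 'a': push. Stack: a
  Read 'b': push. Stack: ab
  Read 'e': push. Stack: abe
  Read 'd': push. Stack: abed
  Read 'c': push. Stack: abedc
  Read 'c': matches stack top 'c' => pop. Stack: abed
  Read 'b': push. Stack: abedb
  Read 'e': push. Stack: abedbe
  Read 'a': push. Stack: abedbea
  Read 'e': push. Stack: abedbeae
  Read 'd': push. Stack: abedbeaed
Final stack: "abedbeaed" (length 9)

9


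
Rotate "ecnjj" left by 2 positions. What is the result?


Input: "ecnjj", rotate left by 2
First 2 characters: "ec"
Remaining characters: "njj"
Concatenate remaining + first: "njj" + "ec" = "njjec"

njjec


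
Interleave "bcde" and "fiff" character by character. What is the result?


Interleaving "bcde" and "fiff":
  Position 0: 'b' from first, 'f' from second => "bf"
  Position 1: 'c' from first, 'i' from second => "ci"
  Position 2: 'd' from first, 'f' from second => "df"
  Position 3: 'e' from first, 'f' from second => "ef"
Result: bfcidfef

bfcidfef


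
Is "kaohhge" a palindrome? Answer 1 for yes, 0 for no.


Input: kaohhge
Reversed: eghhoak
  Compare pos 0 ('k') with pos 6 ('e'): MISMATCH
  Compare pos 1 ('a') with pos 5 ('g'): MISMATCH
  Compare pos 2 ('o') with pos 4 ('h'): MISMATCH
Result: not a palindrome

0


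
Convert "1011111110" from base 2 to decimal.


Input: "1011111110" in base 2
Positional expansion:
  Digit '1' (value 1) x 2^9 = 512
  Digit '0' (value 0) x 2^8 = 0
  Digit '1' (value 1) x 2^7 = 128
  Digit '1' (value 1) x 2^6 = 64
  Digit '1' (value 1) x 2^5 = 32
  Digit '1' (value 1) x 2^4 = 16
  Digit '1' (value 1) x 2^3 = 8
  Digit '1' (value 1) x 2^2 = 4
  Digit '1' (value 1) x 2^1 = 2
  Digit '0' (value 0) x 2^0 = 0
Sum = 766

766


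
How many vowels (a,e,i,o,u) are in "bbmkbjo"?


Input: bbmkbjo
Checking each character:
  'b' at position 0: consonant
  'b' at position 1: consonant
  'm' at position 2: consonant
  'k' at position 3: consonant
  'b' at position 4: consonant
  'j' at position 5: consonant
  'o' at position 6: vowel (running total: 1)
Total vowels: 1

1


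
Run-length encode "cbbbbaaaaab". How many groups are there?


Input: cbbbbaaaaab
Scanning for consecutive runs:
  Group 1: 'c' x 1 (positions 0-0)
  Group 2: 'b' x 4 (positions 1-4)
  Group 3: 'a' x 5 (positions 5-9)
  Group 4: 'b' x 1 (positions 10-10)
Total groups: 4

4


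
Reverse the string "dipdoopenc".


Input: dipdoopenc
Reading characters right to left:
  Position 9: 'c'
  Position 8: 'n'
  Position 7: 'e'
  Position 6: 'p'
  Position 5: 'o'
  Position 4: 'o'
  Position 3: 'd'
  Position 2: 'p'
  Position 1: 'i'
  Position 0: 'd'
Reversed: cnepoodpid

cnepoodpid


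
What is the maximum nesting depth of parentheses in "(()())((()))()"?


Input: "(()())((()))()"
Tracking depth:
  Position 0 '(': depth becomes 1
  Position 1 '(': depth becomes 2
  Position 2 ')': depth becomes 1
  Position 3 '(': depth becomes 2
  Position 4 ')': depth becomes 1
  Position 5 ')': depth becomes 0
  Position 6 '(': depth becomes 1
  Position 7 '(': depth becomes 2
  Position 8 '(': depth becomes 3
  Position 9 ')': depth becomes 2
  Position 10 ')': depth becomes 1
  Position 11 ')': depth becomes 0
  Position 12 '(': depth becomes 1
  Position 13 ')': depth becomes 0
Maximum depth reached: 3

3


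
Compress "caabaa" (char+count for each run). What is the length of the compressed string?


Input: caabaa
Runs:
  'c' x 1 => "c1"
  'a' x 2 => "a2"
  'b' x 1 => "b1"
  'a' x 2 => "a2"
Compressed: "c1a2b1a2"
Compressed length: 8

8


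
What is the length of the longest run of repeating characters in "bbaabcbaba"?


Input: "bbaabcbaba"
Scanning for longest run:
  Position 1 ('b'): continues run of 'b', length=2
  Position 2 ('a'): new char, reset run to 1
  Position 3 ('a'): continues run of 'a', length=2
  Position 4 ('b'): new char, reset run to 1
  Position 5 ('c'): new char, reset run to 1
  Position 6 ('b'): new char, reset run to 1
  Position 7 ('a'): new char, reset run to 1
  Position 8 ('b'): new char, reset run to 1
  Position 9 ('a'): new char, reset run to 1
Longest run: 'b' with length 2

2


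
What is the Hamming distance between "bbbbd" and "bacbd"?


Comparing "bbbbd" and "bacbd" position by position:
  Position 0: 'b' vs 'b' => same
  Position 1: 'b' vs 'a' => differ
  Position 2: 'b' vs 'c' => differ
  Position 3: 'b' vs 'b' => same
  Position 4: 'd' vs 'd' => same
Total differences (Hamming distance): 2

2


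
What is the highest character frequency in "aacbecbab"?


Input: aacbecbab
Character counts:
  'a': 3
  'b': 3
  'c': 2
  'e': 1
Maximum frequency: 3

3


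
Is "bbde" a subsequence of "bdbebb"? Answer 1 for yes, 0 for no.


Check if "bbde" is a subsequence of "bdbebb"
Greedy scan:
  Position 0 ('b'): matches sub[0] = 'b'
  Position 1 ('d'): no match needed
  Position 2 ('b'): matches sub[1] = 'b'
  Position 3 ('e'): no match needed
  Position 4 ('b'): no match needed
  Position 5 ('b'): no match needed
Only matched 2/4 characters => not a subsequence

0


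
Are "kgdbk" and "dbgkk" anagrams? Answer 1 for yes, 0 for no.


Strings: "kgdbk", "dbgkk"
Sorted first:  bdgkk
Sorted second: bdgkk
Sorted forms match => anagrams

1


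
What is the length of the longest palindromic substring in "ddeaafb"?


Input: "ddeaafb"
Checking substrings for palindromes:
  [0:2] "dd" (len 2) => palindrome
  [3:5] "aa" (len 2) => palindrome
Longest palindromic substring: "dd" with length 2

2


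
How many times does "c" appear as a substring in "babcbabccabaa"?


Searching for "c" in "babcbabccabaa"
Scanning each position:
  Position 0: "b" => no
  Position 1: "a" => no
  Position 2: "b" => no
  Position 3: "c" => MATCH
  Position 4: "b" => no
  Position 5: "a" => no
  Position 6: "b" => no
  Position 7: "c" => MATCH
  Position 8: "c" => MATCH
  Position 9: "a" => no
  Position 10: "b" => no
  Position 11: "a" => no
  Position 12: "a" => no
Total occurrences: 3

3


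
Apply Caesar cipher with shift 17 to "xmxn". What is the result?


Caesar cipher: shift "xmxn" by 17
  'x' (pos 23) + 17 = pos 14 = 'o'
  'm' (pos 12) + 17 = pos 3 = 'd'
  'x' (pos 23) + 17 = pos 14 = 'o'
  'n' (pos 13) + 17 = pos 4 = 'e'
Result: odoe

odoe


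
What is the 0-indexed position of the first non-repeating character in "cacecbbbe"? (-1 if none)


Input: cacecbbbe
Character frequencies:
  'a': 1
  'b': 3
  'c': 3
  'e': 2
Scanning left to right for freq == 1:
  Position 0 ('c'): freq=3, skip
  Position 1 ('a'): unique! => answer = 1

1


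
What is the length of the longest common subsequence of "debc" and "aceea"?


LCS of "debc" and "aceea"
DP table:
           a    c    e    e    a
      0    0    0    0    0    0
  d   0    0    0    0    0    0
  e   0    0    0    1    1    1
  b   0    0    0    1    1    1
  c   0    0    1    1    1    1
LCS length = dp[4][5] = 1

1


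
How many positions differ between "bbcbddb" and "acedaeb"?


Comparing "bbcbddb" and "acedaeb" position by position:
  Position 0: 'b' vs 'a' => DIFFER
  Position 1: 'b' vs 'c' => DIFFER
  Position 2: 'c' vs 'e' => DIFFER
  Position 3: 'b' vs 'd' => DIFFER
  Position 4: 'd' vs 'a' => DIFFER
  Position 5: 'd' vs 'e' => DIFFER
  Position 6: 'b' vs 'b' => same
Positions that differ: 6

6


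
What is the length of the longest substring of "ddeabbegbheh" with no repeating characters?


Input: "ddeabbegbheh"
Sliding window (track last position of each char):
  Position 0 ('d'): window [0,0] length 1 -- new best
  Position 1 ('d'): repeat (last at 0), move window start to 1
  Position 1 ('d'): window [1,1] length 1
  Position 2 ('e'): window [1,2] length 2 -- new best
  Position 3 ('a'): window [1,3] length 3 -- new best
  Position 4 ('b'): window [1,4] length 4 -- new best
  Position 5 ('b'): repeat (last at 4), move window start to 5
  Position 5 ('b'): window [5,5] length 1
  Position 6 ('e'): window [5,6] length 2
  Position 7 ('g'): window [5,7] length 3
  Position 8 ('b'): repeat (last at 5), move window start to 6
  Position 8 ('b'): window [6,8] length 3
  Position 9 ('h'): window [6,9] length 4
  Position 10 ('e'): repeat (last at 6), move window start to 7
  Position 10 ('e'): window [7,10] length 4
  Position 11 ('h'): repeat (last at 9), move window start to 10
  Position 11 ('h'): window [10,11] length 2
Longest substring with no repeats: "deab" with length 4

4


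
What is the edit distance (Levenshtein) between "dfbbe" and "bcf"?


Computing edit distance: "dfbbe" -> "bcf"
DP table:
           b    c    f
      0    1    2    3
  d   1    1    2    3
  f   2    2    2    2
  b   3    2    3    3
  b   4    3    3    4
  e   5    4    4    4
Edit distance = dp[5][3] = 4

4


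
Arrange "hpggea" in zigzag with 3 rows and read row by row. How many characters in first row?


Zigzag "hpggea" into 3 rows:
Placing characters:
  'h' => row 0
  'p' => row 1
  'g' => row 2
  'g' => row 1
  'e' => row 0
  'a' => row 1
Rows:
  Row 0: "he"
  Row 1: "pga"
  Row 2: "g"
First row length: 2

2
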